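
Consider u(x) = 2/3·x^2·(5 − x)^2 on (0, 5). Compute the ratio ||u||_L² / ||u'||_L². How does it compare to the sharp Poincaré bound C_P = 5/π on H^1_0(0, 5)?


||u||_L² / ||u'||_L² = 5*sqrt(3)/6 < C_P = 5/π.

u(x) = 2/3·x^2·(5 − x)^2, so u'(x) = 4*x*(x - 5)*(2*x - 5)/3.
u(x) = 2/3·x^2·(5 − x)^2 vanishes at x = 0 and x = 5, so u ∈ H^1_0(0, 5). Differentiate via the product rule and integrate the resulting polynomials term by term.
  ∫_0^5 u² dx = ∫_0^5 (4*x^8/9 - 80*x^7/9 + 200*x^6/3 - 2000*x^5/9 + 2500*x^4/9) dx. Term by term:
    ∫_0^5 4*x^8/9 dx = 7812500/81;  ∫_0^5 -80*x^7/9 dx = -3906250/9;  ∫_0^5 200*x^6/3 dx = 15625000/21;
    ∫_0^5 -2000*x^5/9 dx = -15625000/27;  ∫_0^5 2500*x^4/9 dx = 1562500/9.
  Sum: 7812500/81 − 3906250/9 + 15625000/21 − 15625000/27 + 1562500/9 = 781250/567.
  ∫_0^5 (u')² dx = ∫_0^5 (64*x^6/9 - 320*x^5/3 + 5200*x^4/9 - 4000*x^3/3 + 10000*x^2/9) dx. Term by term:
    ∫_0^5 64*x^6/9 dx = 5000000/63;  ∫_0^5 -320*x^5/3 dx = -2500000/9;  ∫_0^5 5200*x^4/9 dx = 3250000/9;
    ∫_0^5 -4000*x^3/3 dx = -625000/3;  ∫_0^5 10000*x^2/9 dx = 1250000/27.
  Sum: 5000000/63 − 2500000/9 + 3250000/9 − 625000/3 + 1250000/27 = 125000/189.
∫_0^5 u² dx = 781250/567, so ||u||_L² = 625*sqrt(14)/63.
∫_0^5 (u')² dx = 125000/189, so ||u'||_L² = 250*sqrt(42)/63.
Ratio ||u||_L² / ||u'||_L² = 5*sqrt(3)/6.
Sharp Poincaré constant on H^1_0(0, 5) is C_P = L/π = 5/π, achieved by sin(π/5·x).
A polynomial bump cannot attain the sharp Poincaré constant (only the first sine eigenfunction does), so the ratio is strictly less than C_P, consistent with ||u||_L² ≤ C_P ||u'||_L².


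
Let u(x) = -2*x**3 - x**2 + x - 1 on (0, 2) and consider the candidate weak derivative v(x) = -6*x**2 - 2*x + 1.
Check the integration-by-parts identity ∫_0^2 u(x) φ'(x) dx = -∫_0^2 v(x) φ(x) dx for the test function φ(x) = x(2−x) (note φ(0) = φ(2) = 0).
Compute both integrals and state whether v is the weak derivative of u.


LHS = 164/15, RHS = 164/15. Yes, v = u' weakly.

u(x) = -2*x**3 - x**2 + x - 1, classical derivative u'(x) = -6*x**2 - 2*x + 1.
φ(x) = x(2−x), so φ'(x) = 2 - 2*x.
Note φ(0) = φ(2) = 0, so the boundary term u·φ vanishes.
LHS = ∫_0^2 u(x) φ'(x) dx = ∫_0^2 (4*x^4 - 2*x^3 - 4*x^2 + 4*x - 2) dx. Term by term:
  ∫_0^2 4*x^4 dx = 128/5;  ∫_0^2 -2*x^3 dx = -8;  ∫_0^2 -4*x^2 dx = -32/3;
  ∫_0^2 4*x dx = 8;  ∫_0^2 -2 dx = -4.
Sum: 128/5 − 8 − 32/3 + 8 − 4 = 164/15.
So LHS = 164/15.
∫_0^2 v(x) φ(x) dx = ∫_0^2 (6*x^4 - 10*x^3 - 5*x^2 + 2*x) dx. Term by term:
  ∫_0^2 6*x^4 dx = 192/5;  ∫_0^2 -10*x^3 dx = -40;  ∫_0^2 -5*x^2 dx = -40/3;
  ∫_0^2 2*x dx = 4.
Sum: 192/5 − 40 − 40/3 + 4 = -164/15.
So RHS = -∫_0^2 v(x) φ(x) dx = 164/15.
LHS = RHS, so the identity holds for this test φ.
Moreover u is smooth here and v(x) = u'(x) = -6*x**2 - 2*x + 1 pointwise, so the identity holds for every test function. Hence v is the weak derivative of u.


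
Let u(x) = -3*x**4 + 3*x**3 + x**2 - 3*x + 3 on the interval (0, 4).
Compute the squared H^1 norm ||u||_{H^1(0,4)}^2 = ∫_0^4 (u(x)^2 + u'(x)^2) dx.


||u||_{H^1}^2 = 5010536/15

The H^1 norm (squared) on an interval (0, L) is
  ||u||_{H^1}^2 = ∫_0^L u(x)^2 dx + ∫_0^L u'(x)^2 dx.
Compute u'(x) = -12*x**3 + 9*x**2 + 2*x - 3.
Then u(x)^2 = 9*x**8 - 18*x**7 + 3*x**6 + 24*x**5 - 35*x**4 + 12*x**3 + 15*x**2 - 18*x + 9 and u'(x)^2 = 144*x**6 - 216*x**5 + 33*x**4 + 108*x**3 - 50*x**2 - 12*x + 9.
Integrate each monomial from 0 to 4 using ∫_0^4 c·x^n dx = c·4^(n+1)/(n+1):
  ∫_0^4 u(x)^2 dx = ∫_0^4 (9*x^8 - 18*x^7 + 3*x^6 + 24*x^5 - 35*x^4 + 12*x^3 + 15*x^2 - 18*x + 9) dx. Term by term:
    ∫_0^4 9*x^8 dx = 262144;  ∫_0^4 -18*x^7 dx = -147456;  ∫_0^4 3*x^6 dx = 49152/7;
    ∫_0^4 24*x^5 dx = 16384;  ∫_0^4 -35*x^4 dx = -7168;  ∫_0^4 12*x^3 dx = 768;
    ∫_0^4 15*x^2 dx = 320;  ∫_0^4 -18*x dx = -144;  ∫_0^4 9 dx = 36.
  Sum: 262144 − 147456 + 49152/7 + 16384 − 7168 + 768 + 320 − 144 + 36 = 923340/7.
  ∫_0^4 u'(x)^2 dx = ∫_0^4 (144*x^6 - 216*x^5 + 33*x^4 + 108*x^3 - 50*x^2 - 12*x + 9) dx. Term by term:
    ∫_0^4 144*x^6 dx = 2359296/7;  ∫_0^4 -216*x^5 dx = -147456;  ∫_0^4 33*x^4 dx = 33792/5;
    ∫_0^4 108*x^3 dx = 6912;  ∫_0^4 -50*x^2 dx = -3200/3;  ∫_0^4 -12*x dx = -96;
    ∫_0^4 9 dx = 36.
  Sum: 2359296/7 − 147456 + 33792/5 + 6912 − 3200/3 − 96 + 36 = 21223652/105.
Adding: ||u||_{H^1}^2 = 923340/7 + 21223652/105 = 5010536/15.


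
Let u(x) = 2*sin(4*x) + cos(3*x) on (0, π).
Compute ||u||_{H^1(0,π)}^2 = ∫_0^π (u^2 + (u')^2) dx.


||u||_{H^1(0,π)}^2 = 320/7 + 39*π

u'(x) = -3*sin(3*x) + 8*cos(4*x).
Expand u² and (u')² and integrate term by term on (0, π), using: for integers n ≥ 1, ∫_0^π sin²(nx) dx = ∫_0^π cos²(nx) dx = π/2; for n ≠ n', ∫_0^π sin(nx)sin(n'x) dx = ∫_0^π cos(nx)cos(n'x) dx = 0; and by product-to-sum, ∫_0^π sin(nx)cos(n'x) dx = ½∫_0^π [sin((n+n')x) + sin((n−n')x)] dx, which is 0 when n+n' is even and 2n/(n²−n'²) when n+n' is odd (it need not vanish on (0, π)).
  u² squared terms: (2)²·∫sin(4x)² dx = 4·π/2 = 2*π;  (1)²·∫cos(3x)² dx = 1·π/2 = π/2.
  u² cross terms: 2·(2)·(1)·∫sin(4x)·cos(3x) dx = 4·(8/7) = 32/7.
  So ∫_0^π u² dx = 2*π + π/2 + 32/7 = 32/7 + 5*π/2.
  (u')² squared terms: (-3)²·∫sin(3x)² dx = 9·π/2 = 9*π/2;  (8)²·∫cos(4x)² dx = 64·π/2 = 32*π.
  (u')² cross terms: 2·(-3)·(8)·∫sin(3x)·cos(4x) dx = -48·(-6/7) = 288/7.
  So ∫_0^π (u')² dx = 9*π/2 + 32*π + 288/7 = 288/7 + 73*π/2.
||u||_{H^1}^2 = (32/7 + 5*π/2) + (288/7 + 73*π/2) = 320/7 + 39*π.


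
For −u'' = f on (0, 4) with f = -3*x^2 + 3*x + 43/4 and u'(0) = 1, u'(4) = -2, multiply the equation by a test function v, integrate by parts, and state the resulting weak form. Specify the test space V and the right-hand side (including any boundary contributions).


V = H^1(0, 4) (v unrestricted at boundary; u is determined up to an additive constant); weak form: ∫_0^4 u'v' dx = ∫_0^4 (-3*x^2 + 3*x + 43/4) v dx − 2·v(4) − v(0) for all v ∈ V.

Multiply both sides by a test function v and integrate from 0 to 4:
  ∫_0^4 −u''(x) v(x) dx = ∫_0^4 f(x) v(x) dx.
Integrate the LHS by parts once:
  ∫_0^4 −u'' v dx = −[u'(x) v(x)]_0^4 + ∫_0^4 u'(x) v'(x) dx.
Thus ∫_0^4 u'(x) v'(x) dx = ∫_0^4 f(x) v(x) dx + [u'(x) v(x)]_0^4.
Choose V so that boundary terms are either known or forced to vanish.
u has inhomogeneous Neumann u'(0) = 1, u'(4) = -2. [u' v]_0^4 = (-2)·v(4) − (1)·v(0) = − 2·v(4) − v(0). Take V = H^1(0, 4); boundary term becomes part of RHS.
Weak formulation: find u (satisfying any essential BC) such that ∫_0^4 u'(x) v'(x) dx = ∫_0^4 f v dx − 2·v(4) − v(0) for all v ∈ V (Neumann data are natural BCs: they enter the RHS as boundary terms).
Substituting f(x) = -3*x^2 + 3*x + 43/4, the right-hand side is ∫_0^4 (-3*x^2 + 3*x + 43/4) v dx − 2·v(4) − v(0).
Compatibility check (pure Neumann): taking v ≡ 1 ∈ V gives 0 = ∫_0^4 f dx + (-2) − (1), i.e. ∫_0^4 f dx must equal u'(0) − u'(4) = 3. Indeed ∫_0^4 (-3*x^2 + 3*x + 43/4) dx = 3, so the data are compatible. The solution is then unique only up to an additive constant (fix it e.g. by requiring ∫_0^4 u dx = 0).


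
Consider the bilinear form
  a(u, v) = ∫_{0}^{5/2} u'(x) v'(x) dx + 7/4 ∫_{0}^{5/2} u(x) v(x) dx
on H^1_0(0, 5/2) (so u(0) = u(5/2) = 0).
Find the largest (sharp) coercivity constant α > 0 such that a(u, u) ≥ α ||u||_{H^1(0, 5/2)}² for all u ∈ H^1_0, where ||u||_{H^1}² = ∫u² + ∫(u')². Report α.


α = 1

Coercivity of a(·,·) on H^1_0(0, 5/2) means a(u, u) ≥ α ||u||_{H^1}² for every u ∈ H^1_0.
The interval has length L = 5/2, and Poincaré/coercivity depend only on L. Here a(u, u) = ∫(u')² + (7/4)·∫u².
Here c = 7/4 ≥ 1, so a(u,u) = ∫(u')² + c∫u² ≥ ∫(u')² + ∫u² = ||u||_{H^1}², i.e. α = 1 works. No larger α is possible: a(u,u) ≥ α||u||_{H^1}² means (1−α)∫(u')² ≥ (α−c)∫u², and for the modes u_n = sin(nπ(x−x₀)/L) (x₀ the left endpoint) one has ∫u_n²/∫(u_n')² = (L/(nπ))² → 0, so a(u_n,u_n)/||u_n||_{H^1}² → 1. Hence the optimal constant is α = 1.
Therefore α = 1.


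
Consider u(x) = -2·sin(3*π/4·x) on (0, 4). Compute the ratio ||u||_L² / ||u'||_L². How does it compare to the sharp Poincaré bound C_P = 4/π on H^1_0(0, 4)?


||u||_L² / ||u'||_L² = 4/(3*π) < C_P = 4/π.

u(x) = -2·sin(3*π/4·x), so u'(x) = -3*π*cos(3*π*x/4)/2.
Writing u(x) = A·sin(kπx/L) with A = -2 and k = 3, use ∫_0^L sin²(kπx/L) dx = L/2 and ∫_0^L cos²(kπx/L) dx = L/2.
u² = 4·sin²(3*π/4·x) and (u')² = 9*π^2/4·cos²(3*π/4·x), and each of sin², cos² integrates to L/2 = 2 over (0, 4).
∫_0^4 u² dx = 8, so ||u||_L² = 2*sqrt(2).
∫_0^4 (u')² dx = 9*π^2/2, so ||u'||_L² = 3*sqrt(2)*π/2.
Ratio ||u||_L² / ||u'||_L² = 4/(3*π).
Sharp Poincaré constant on H^1_0(0, 4) is C_P = L/π = 4/π, achieved by sin(π/4·x).
This is the k = 3 harmonic; the ratio L/(kπ) is strictly less than C_P = L/π, consistent with the sharp inequality ||u||_L² ≤ C_P ||u'||_L².


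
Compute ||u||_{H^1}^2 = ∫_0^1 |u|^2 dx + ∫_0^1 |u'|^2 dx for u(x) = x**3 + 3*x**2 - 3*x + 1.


||u||_{H^1}^2 = 299/35

The H^1 norm (squared) on an interval (0, L) is
  ||u||_{H^1}^2 = ∫_0^L u(x)^2 dx + ∫_0^L u'(x)^2 dx.
Compute u'(x) = 3*x**2 + 6*x - 3.
Then u(x)^2 = x**6 + 6*x**5 + 3*x**4 - 16*x**3 + 15*x**2 - 6*x + 1 and u'(x)^2 = 9*x**4 + 36*x**3 + 18*x**2 - 36*x + 9.
Integrate each monomial from 0 to 1 using ∫_0^1 c·x^n dx = c·1^(n+1)/(n+1):
  ∫_0^1 u(x)^2 dx = ∫_0^1 (x^6 + 6*x^5 + 3*x^4 - 16*x^3 + 15*x^2 - 6*x + 1) dx. Term by term:
    ∫_0^1 x^6 dx = 1/7;  ∫_0^1 6*x^5 dx = 1;  ∫_0^1 3*x^4 dx = 3/5;
    ∫_0^1 -16*x^3 dx = -4;  ∫_0^1 15*x^2 dx = 5;  ∫_0^1 -6*x dx = -3;
    ∫_0^1 1 dx = 1.
  Sum: 1/7 + 1 + 3/5 − 4 + 5 − 3 + 1 = 26/35.
  ∫_0^1 u'(x)^2 dx = ∫_0^1 (9*x^4 + 36*x^3 + 18*x^2 - 36*x + 9) dx. Term by term:
    ∫_0^1 9*x^4 dx = 9/5;  ∫_0^1 36*x^3 dx = 9;  ∫_0^1 18*x^2 dx = 6;
    ∫_0^1 -36*x dx = -18;  ∫_0^1 9 dx = 9.
  Sum: 9/5 + 9 + 6 − 18 + 9 = 39/5.
Adding: ||u||_{H^1}^2 = 26/35 + 39/5 = 299/35.


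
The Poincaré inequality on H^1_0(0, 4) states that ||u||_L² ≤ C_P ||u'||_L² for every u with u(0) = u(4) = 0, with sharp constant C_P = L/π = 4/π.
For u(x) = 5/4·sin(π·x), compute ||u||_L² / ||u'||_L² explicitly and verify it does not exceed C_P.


||u||_L² / ||u'||_L² = 1/π < C_P = 4/π.

u(x) = 5/4·sin(π·x), so u'(x) = 5*π*cos(π*x)/4.
Writing u(x) = A·sin(kπx/L) with A = 5/4 and k = 4, use ∫_0^L sin²(kπx/L) dx = L/2 and ∫_0^L cos²(kπx/L) dx = L/2.
u² = 25/16·sin²(π·x) and (u')² = 25*π^2/16·cos²(π·x), and each of sin², cos² integrates to L/2 = 2 over (0, 4).
∫_0^4 u² dx = 25/8, so ||u||_L² = 5*sqrt(2)/4.
∫_0^4 (u')² dx = 25*π^2/8, so ||u'||_L² = 5*sqrt(2)*π/4.
Ratio ||u||_L² / ||u'||_L² = 1/π.
Sharp Poincaré constant on H^1_0(0, 4) is C_P = L/π = 4/π, achieved by sin(π/4·x).
This is the k = 4 harmonic; the ratio L/(kπ) is strictly less than C_P = L/π, consistent with the sharp inequality ||u||_L² ≤ C_P ||u'||_L².


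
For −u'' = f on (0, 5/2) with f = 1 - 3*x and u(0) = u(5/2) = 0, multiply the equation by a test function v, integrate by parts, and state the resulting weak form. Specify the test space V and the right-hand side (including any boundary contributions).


V = H^1_0(0, 5/2) (so v(0) = v(5/2) = 0); weak form: ∫_0^5/2 u'v' dx = ∫_0^5/2 (1 - 3*x) v dx for all v ∈ V.

Multiply both sides by a test function v and integrate from 0 to 5/2:
  ∫_0^5/2 −u''(x) v(x) dx = ∫_0^5/2 f(x) v(x) dx.
Integrate the LHS by parts once:
  ∫_0^5/2 −u'' v dx = −[u'(x) v(x)]_0^5/2 + ∫_0^5/2 u'(x) v'(x) dx.
Thus ∫_0^5/2 u'(x) v'(x) dx = ∫_0^5/2 f(x) v(x) dx + [u'(x) v(x)]_0^5/2.
Choose V so that boundary terms are either known or forced to vanish.
u is Dirichlet: u(0) = u(5/2) = 0. Let V = H^1_0(0, 5/2); then v(0) = v(5/2) = 0, and [u' v]_0^5/2 = 0.
Weak formulation: find u (satisfying any essential BC) such that ∫_0^5/2 u'(x) v'(x) dx = ∫_0^5/2 f v dx for all v ∈ V.
Substituting f(x) = 1 - 3*x, the right-hand side is ∫_0^5/2 (1 - 3*x) v dx.


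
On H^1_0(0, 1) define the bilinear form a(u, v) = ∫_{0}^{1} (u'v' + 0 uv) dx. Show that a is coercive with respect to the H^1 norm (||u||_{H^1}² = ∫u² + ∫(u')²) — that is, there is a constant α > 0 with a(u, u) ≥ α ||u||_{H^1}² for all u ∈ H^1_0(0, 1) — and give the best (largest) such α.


α = π^2/(1 + π^2)

Coercivity of a(·,·) on H^1_0(0, 1) means a(u, u) ≥ α ||u||_{H^1}² for every u ∈ H^1_0.
The interval has length L = 1, and Poincaré/coercivity depend only on L. Here a(u, u) = ∫(u')² + (0)·∫u².
Here c = 0, so a(u,u) = ∫(u')² alone. The condition a(u,u) ≥ α||u||_{H^1}² reads (1−α)∫(u')² ≥ (α−c)∫u². Any admissible α is ≤ 1 (rapidly oscillating u have ∫u²/∫(u')² → 0), and α = 1 would force 0 ≥ (1−c)∫u², impossible since c < 1; so 1−α > 0. By the sharp Poincaré inequality on H^1_0 of an interval of length L, ∫(u')² ≥ (π/L)²∫u² with equality for the first sine mode sin(π(x−x₀)/L) (x₀ the left endpoint), so the inequality holds for all u iff (1−α)(π/L)² ≥ α − c, i.e. α ≤ ((π/L)² + c)/((π/L)² + 1) = (1 + c(L/π)²)/(1 + (L/π)²). (Direct route, valid since c ≤ 0: Poincaré gives c∫u² ≥ c(L/π)²∫(u')², so a(u,u) ≥ (1 + c(L/π)²)∫(u')², while ||u||_{H^1}² ≤ (1 + (L/π)²)∫(u')²; dividing yields the same α.) With (π/L)² = π^2 and c = 0, the largest admissible constant is α = ((π/L)² + c)/((π/L)² + 1).
Simplifying, α = π^2/(1 + π^2).


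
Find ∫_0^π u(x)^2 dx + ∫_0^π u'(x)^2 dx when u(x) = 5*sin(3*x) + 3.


||u||_{H^1(0,π)}^2 = 20 + 134*π

u'(x) = 15*cos(3*x).
Expand u² and (u')² and integrate term by term on (0, π), using: for integers n ≥ 1, ∫_0^π sin²(nx) dx = ∫_0^π cos²(nx) dx = π/2; for n ≠ n', ∫_0^π sin(nx)sin(n'x) dx = ∫_0^π cos(nx)cos(n'x) dx = 0; and by product-to-sum, ∫_0^π sin(nx)cos(n'x) dx = ½∫_0^π [sin((n+n')x) + sin((n−n')x)] dx, which is 0 when n+n' is even and 2n/(n²−n'²) when n+n' is odd (it need not vanish on (0, π)). For the constant mode: ∫_0^π 1 dx = π, ∫_0^π cos(nx) dx = 0, ∫_0^π sin(nx) dx = (1−(−1)^n)/n.
  u² squared terms: (3)²·∫1 dx = 9·π = 9*π;  (5)²·∫sin(3x)² dx = 25·π/2 = 25*π/2.
  u² cross terms: 2·(3)·(5)·∫1·sin(3x) dx = 30·(2/3) = 20.
  So ∫_0^π u² dx = 9*π + 25*π/2 + 20 = 20 + 43*π/2.
  (u')² squared terms: (15)²·∫cos(3x)² dx = 225·π/2 = 225*π/2.
  So ∫_0^π (u')² dx = 225*π/2.
||u||_{H^1}^2 = (20 + 43*π/2) + (225*π/2) = 20 + 134*π.


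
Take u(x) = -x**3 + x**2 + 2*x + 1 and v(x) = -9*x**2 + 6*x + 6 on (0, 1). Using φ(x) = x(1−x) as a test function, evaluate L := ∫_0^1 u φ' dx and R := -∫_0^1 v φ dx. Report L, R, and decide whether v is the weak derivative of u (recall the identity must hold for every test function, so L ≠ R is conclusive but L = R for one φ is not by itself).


LHS = -7/20, RHS = -21/20. No, v is not the weak derivative of u.

u(x) = -x**3 + x**2 + 2*x + 1, classical derivative u'(x) = -3*x**2 + 2*x + 2.
φ(x) = x(1−x), so φ'(x) = 1 - 2*x.
Note φ(0) = φ(1) = 0, so the boundary term u·φ vanishes.
LHS = ∫_0^1 u(x) φ'(x) dx = ∫_0^1 (2*x^4 - 3*x^3 - 3*x^2 + 1) dx. Term by term:
  ∫_0^1 2*x^4 dx = 2/5;  ∫_0^1 -3*x^3 dx = -3/4;  ∫_0^1 -3*x^2 dx = -1;
  ∫_0^1 1 dx = 1.
Sum: 2/5 − 3/4 − 1 + 1 = -7/20.
So LHS = -7/20.
∫_0^1 v(x) φ(x) dx = ∫_0^1 (9*x^4 - 15*x^3 + 6*x) dx. Term by term:
  ∫_0^1 9*x^4 dx = 9/5;  ∫_0^1 -15*x^3 dx = -15/4;  ∫_0^1 6*x dx = 3.
Sum: 9/5 − 15/4 + 3 = 21/20.
So RHS = -∫_0^1 v(x) φ(x) dx = -21/20.
LHS − RHS = 7/10 ≠ 0, so the identity fails.
(For a valid weak derivative the identity must hold for EVERY test function, in particular this one. The failure shows v is NOT the weak derivative of u.)
Correct weak derivative would be u'(x) = -3*x**2 + 2*x + 2.


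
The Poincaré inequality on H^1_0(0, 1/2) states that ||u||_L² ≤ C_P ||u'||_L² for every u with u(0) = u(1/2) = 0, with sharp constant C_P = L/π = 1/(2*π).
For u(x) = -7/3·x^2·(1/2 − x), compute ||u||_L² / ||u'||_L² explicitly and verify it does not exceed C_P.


||u||_L² / ||u'||_L² = sqrt(14)/28 < C_P = 1/(2*π).

u(x) = -7/3·x^2·(1/2 − x), so u'(x) = 7*x*(3*x - 1)/3.
u(x) = -7/3·x^2·(1/2 − x) vanishes at x = 0 and x = 1/2, so u ∈ H^1_0(0, 1/2). Differentiate via the product rule and integrate the resulting polynomials term by term.
  ∫_0^1/2 u² dx = ∫_0^1/2 (49*x^6/9 - 49*x^5/9 + 49*x^4/36) dx. Term by term:
    ∫_0^1/2 49*x^6/9 dx = 7/1152;  ∫_0^1/2 -49*x^5/9 dx = -49/3456;  ∫_0^1/2 49*x^4/36 dx = 49/5760.
  Sum: 7/1152 − 49/3456 + 49/5760 = 7/17280.
  ∫_0^1/2 (u')² dx = ∫_0^1/2 (49*x^4 - 98*x^3/3 + 49*x^2/9) dx. Term by term:
    ∫_0^1/2 49*x^4 dx = 49/160;  ∫_0^1/2 -98*x^3/3 dx = -49/96;  ∫_0^1/2 49*x^2/9 dx = 49/216.
  Sum: 49/160 − 49/96 + 49/216 = 49/2160.
∫_0^1/2 u² dx = 7/17280, so ||u||_L² = sqrt(210)/720.
∫_0^1/2 (u')² dx = 49/2160, so ||u'||_L² = 7*sqrt(15)/180.
Ratio ||u||_L² / ||u'||_L² = sqrt(14)/28.
Sharp Poincaré constant on H^1_0(0, 1/2) is C_P = L/π = 1/(2*π), achieved by sin(2*π·x).
A polynomial bump cannot attain the sharp Poincaré constant (only the first sine eigenfunction does), so the ratio is strictly less than C_P, consistent with ||u||_L² ≤ C_P ||u'||_L².


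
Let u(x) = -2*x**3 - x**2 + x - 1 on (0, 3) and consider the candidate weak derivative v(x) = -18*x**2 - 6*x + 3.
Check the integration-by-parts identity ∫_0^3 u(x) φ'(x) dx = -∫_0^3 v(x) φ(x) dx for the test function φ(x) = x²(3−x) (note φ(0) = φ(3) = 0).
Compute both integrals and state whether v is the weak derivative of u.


LHS = 3267/20, RHS = 9801/20. No, v is not the weak derivative of u.

u(x) = -2*x**3 - x**2 + x - 1, classical derivative u'(x) = -6*x**2 - 2*x + 1.
φ(x) = x²(3−x), so φ'(x) = 3*x*(2 - x).
Note φ(0) = φ(3) = 0, so the boundary term u·φ vanishes.
LHS = ∫_0^3 u(x) φ'(x) dx = ∫_0^3 (6*x^5 - 9*x^4 - 9*x^3 + 9*x^2 - 6*x) dx. Term by term:
  ∫_0^3 6*x^5 dx = 729;  ∫_0^3 -9*x^4 dx = -2187/5;  ∫_0^3 -9*x^3 dx = -729/4;
  ∫_0^3 9*x^2 dx = 81;  ∫_0^3 -6*x dx = -27.
Sum: 729 − 2187/5 − 729/4 + 81 − 27 = 3267/20.
So LHS = 3267/20.
∫_0^3 v(x) φ(x) dx = ∫_0^3 (18*x^5 - 48*x^4 - 21*x^3 + 9*x^2) dx. Term by term:
  ∫_0^3 18*x^5 dx = 2187;  ∫_0^3 -48*x^4 dx = -11664/5;  ∫_0^3 -21*x^3 dx = -1701/4;
  ∫_0^3 9*x^2 dx = 81.
Sum: 2187 − 11664/5 − 1701/4 + 81 = -9801/20.
So RHS = -∫_0^3 v(x) φ(x) dx = 9801/20.
LHS − RHS = -3267/10 ≠ 0, so the identity fails.
(For a valid weak derivative the identity must hold for EVERY test function, in particular this one. The failure shows v is NOT the weak derivative of u.)
Correct weak derivative would be u'(x) = -6*x**2 - 2*x + 1.


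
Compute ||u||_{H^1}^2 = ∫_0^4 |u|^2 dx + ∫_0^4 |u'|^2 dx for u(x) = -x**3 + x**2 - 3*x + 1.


||u||_{H^1}^2 = 375064/105

The H^1 norm (squared) on an interval (0, L) is
  ||u||_{H^1}^2 = ∫_0^L u(x)^2 dx + ∫_0^L u'(x)^2 dx.
Compute u'(x) = -3*x**2 + 2*x - 3.
Then u(x)^2 = x**6 - 2*x**5 + 7*x**4 - 8*x**3 + 11*x**2 - 6*x + 1 and u'(x)^2 = 9*x**4 - 12*x**3 + 22*x**2 - 12*x + 9.
Integrate each monomial from 0 to 4 using ∫_0^4 c·x^n dx = c·4^(n+1)/(n+1):
  ∫_0^4 u(x)^2 dx = ∫_0^4 (x^6 - 2*x^5 + 7*x^4 - 8*x^3 + 11*x^2 - 6*x + 1) dx. Term by term:
    ∫_0^4 x^6 dx = 16384/7;  ∫_0^4 -2*x^5 dx = -4096/3;  ∫_0^4 7*x^4 dx = 7168/5;
    ∫_0^4 -8*x^3 dx = -512;  ∫_0^4 11*x^2 dx = 704/3;  ∫_0^4 -6*x dx = -48;
    ∫_0^4 1 dx = 4.
  Sum: 16384/7 − 4096/3 + 7168/5 − 512 + 704/3 − 48 + 4 = 219188/105.
  ∫_0^4 u'(x)^2 dx = ∫_0^4 (9*x^4 - 12*x^3 + 22*x^2 - 12*x + 9) dx. Term by term:
    ∫_0^4 9*x^4 dx = 9216/5;  ∫_0^4 -12*x^3 dx = -768;  ∫_0^4 22*x^2 dx = 1408/3;
    ∫_0^4 -12*x dx = -96;  ∫_0^4 9 dx = 36.
  Sum: 9216/5 − 768 + 1408/3 − 96 + 36 = 22268/15.
Adding: ||u||_{H^1}^2 = 219188/105 + 22268/15 = 375064/105.


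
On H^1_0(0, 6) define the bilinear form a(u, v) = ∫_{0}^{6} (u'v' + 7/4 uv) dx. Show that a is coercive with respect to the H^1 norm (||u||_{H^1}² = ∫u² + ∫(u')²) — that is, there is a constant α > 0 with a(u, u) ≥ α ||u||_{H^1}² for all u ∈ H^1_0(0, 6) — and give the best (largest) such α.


α = 1

Coercivity of a(·,·) on H^1_0(0, 6) means a(u, u) ≥ α ||u||_{H^1}² for every u ∈ H^1_0.
The interval has length L = 6, and Poincaré/coercivity depend only on L. Here a(u, u) = ∫(u')² + (7/4)·∫u².
Here c = 7/4 ≥ 1, so a(u,u) = ∫(u')² + c∫u² ≥ ∫(u')² + ∫u² = ||u||_{H^1}², i.e. α = 1 works. No larger α is possible: a(u,u) ≥ α||u||_{H^1}² means (1−α)∫(u')² ≥ (α−c)∫u², and for the modes u_n = sin(nπ(x−x₀)/L) (x₀ the left endpoint) one has ∫u_n²/∫(u_n')² = (L/(nπ))² → 0, so a(u_n,u_n)/||u_n||_{H^1}² → 1. Hence the optimal constant is α = 1.
Therefore α = 1.


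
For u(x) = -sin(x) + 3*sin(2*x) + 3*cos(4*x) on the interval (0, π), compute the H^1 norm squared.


||u||_{H^1(0,π)}^2 = 68/5 + 100*π

u'(x) = -12*sin(4*x) - cos(x) + 6*cos(2*x).
Expand u² and (u')² and integrate term by term on (0, π), using: for integers n ≥ 1, ∫_0^π sin²(nx) dx = ∫_0^π cos²(nx) dx = π/2; for n ≠ n', ∫_0^π sin(nx)sin(n'x) dx = ∫_0^π cos(nx)cos(n'x) dx = 0; and by product-to-sum, ∫_0^π sin(nx)cos(n'x) dx = ½∫_0^π [sin((n+n')x) + sin((n−n')x)] dx, which is 0 when n+n' is even and 2n/(n²−n'²) when n+n' is odd (it need not vanish on (0, π)).
  u² squared terms: (-1)²·∫sin(x)² dx = 1·π/2 = π/2;  (3)²·∫cos(4x)² dx = 9·π/2 = 9*π/2;  (3)²·∫sin(2x)² dx = 9·π/2 = 9*π/2.
  u² cross terms: 2·(-1)·(3)·∫sin(x)·cos(4x) dx = -6·(-2/15) = 4/5;  2·(-1)·(3)·∫sin(x)·sin(2x) dx = -6·(0) = 0;  2·(3)·(3)·∫cos(4x)·sin(2x) dx = 18·(0) = 0.
  So ∫_0^π u² dx = π/2 + 9*π/2 + 9*π/2 + 4/5 + 0 + 0 = 4/5 + 19*π/2.
  (u')² squared terms: (-1)²·∫cos(x)² dx = 1·π/2 = π/2;  (-12)²·∫sin(4x)² dx = 144·π/2 = 72*π;  (6)²·∫cos(2x)² dx = 36·π/2 = 18*π.
  (u')² cross terms: 2·(-1)·(-12)·∫cos(x)·sin(4x) dx = 24·(8/15) = 64/5;  2·(-1)·(6)·∫cos(x)·cos(2x) dx = -12·(0) = 0;  2·(-12)·(6)·∫sin(4x)·cos(2x) dx = -144·(0) = 0.
  So ∫_0^π (u')² dx = π/2 + 72*π + 18*π + 64/5 + 0 + 0 = 64/5 + 181*π/2.
||u||_{H^1}^2 = (4/5 + 19*π/2) + (64/5 + 181*π/2) = 68/5 + 100*π.


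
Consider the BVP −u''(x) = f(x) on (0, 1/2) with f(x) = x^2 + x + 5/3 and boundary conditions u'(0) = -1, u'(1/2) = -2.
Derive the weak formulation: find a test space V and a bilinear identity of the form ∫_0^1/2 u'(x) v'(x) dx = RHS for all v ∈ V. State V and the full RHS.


V = H^1(0, 1/2) (v unrestricted at boundary; u is determined up to an additive constant); weak form: ∫_0^1/2 u'v' dx = ∫_0^1/2 (x^2 + x + 5/3) v dx − 2·v(1/2) + v(0) for all v ∈ V.

Multiply both sides by a test function v and integrate from 0 to 1/2:
  ∫_0^1/2 −u''(x) v(x) dx = ∫_0^1/2 f(x) v(x) dx.
Integrate the LHS by parts once:
  ∫_0^1/2 −u'' v dx = −[u'(x) v(x)]_0^1/2 + ∫_0^1/2 u'(x) v'(x) dx.
Thus ∫_0^1/2 u'(x) v'(x) dx = ∫_0^1/2 f(x) v(x) dx + [u'(x) v(x)]_0^1/2.
Choose V so that boundary terms are either known or forced to vanish.
u has inhomogeneous Neumann u'(0) = -1, u'(1/2) = -2. [u' v]_0^1/2 = (-2)·v(1/2) − (-1)·v(0) = − 2·v(1/2) + v(0). Take V = H^1(0, 1/2); boundary term becomes part of RHS.
Weak formulation: find u (satisfying any essential BC) such that ∫_0^1/2 u'(x) v'(x) dx = ∫_0^1/2 f v dx − 2·v(1/2) + v(0) for all v ∈ V (Neumann data are natural BCs: they enter the RHS as boundary terms).
Substituting f(x) = x^2 + x + 5/3, the right-hand side is ∫_0^1/2 (x^2 + x + 5/3) v dx − 2·v(1/2) + v(0).
Compatibility check (pure Neumann): taking v ≡ 1 ∈ V gives 0 = ∫_0^1/2 f dx + (-2) − (-1), i.e. ∫_0^1/2 f dx must equal u'(0) − u'(1/2) = 1. Indeed ∫_0^1/2 (x^2 + x + 5/3) dx = 1, so the data are compatible. The solution is then unique only up to an additive constant (fix it e.g. by requiring ∫_0^1/2 u dx = 0).


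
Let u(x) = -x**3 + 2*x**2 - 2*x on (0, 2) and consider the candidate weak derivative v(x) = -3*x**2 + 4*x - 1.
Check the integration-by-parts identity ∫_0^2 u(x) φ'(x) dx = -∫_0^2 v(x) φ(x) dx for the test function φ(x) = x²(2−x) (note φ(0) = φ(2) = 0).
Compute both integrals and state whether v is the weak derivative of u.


LHS = 8/3, RHS = 4/3. No, v is not the weak derivative of u.

u(x) = -x**3 + 2*x**2 - 2*x, classical derivative u'(x) = -3*x**2 + 4*x - 2.
φ(x) = x²(2−x), so φ'(x) = x*(4 - 3*x).
Note φ(0) = φ(2) = 0, so the boundary term u·φ vanishes.
LHS = ∫_0^2 u(x) φ'(x) dx = ∫_0^2 (3*x^5 - 10*x^4 + 14*x^3 - 8*x^2) dx. Term by term:
  ∫_0^2 3*x^5 dx = 32;  ∫_0^2 -10*x^4 dx = -64;  ∫_0^2 14*x^3 dx = 56;
  ∫_0^2 -8*x^2 dx = -64/3.
Sum: 32 − 64 + 56 − 64/3 = 8/3.
So LHS = 8/3.
∫_0^2 v(x) φ(x) dx = ∫_0^2 (3*x^5 - 10*x^4 + 9*x^3 - 2*x^2) dx. Term by term:
  ∫_0^2 3*x^5 dx = 32;  ∫_0^2 -10*x^4 dx = -64;  ∫_0^2 9*x^3 dx = 36;
  ∫_0^2 -2*x^2 dx = -16/3.
Sum: 32 − 64 + 36 − 16/3 = -4/3.
So RHS = -∫_0^2 v(x) φ(x) dx = 4/3.
LHS − RHS = 4/3 ≠ 0, so the identity fails.
(For a valid weak derivative the identity must hold for EVERY test function, in particular this one. The failure shows v is NOT the weak derivative of u.)
Correct weak derivative would be u'(x) = -3*x**2 + 4*x - 2.


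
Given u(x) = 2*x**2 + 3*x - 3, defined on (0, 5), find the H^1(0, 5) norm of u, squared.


||u||_{H^1}^2 = 15245/3

The H^1 norm (squared) on an interval (0, L) is
  ||u||_{H^1}^2 = ∫_0^L u(x)^2 dx + ∫_0^L u'(x)^2 dx.
Compute u'(x) = 4*x + 3.
Then u(x)^2 = 4*x**4 + 12*x**3 - 3*x**2 - 18*x + 9 and u'(x)^2 = 16*x**2 + 24*x + 9.
Integrate each monomial from 0 to 5 using ∫_0^5 c·x^n dx = c·5^(n+1)/(n+1):
  ∫_0^5 u(x)^2 dx = ∫_0^5 (4*x^4 + 12*x^3 - 3*x^2 - 18*x + 9) dx. Term by term:
    ∫_0^5 4*x^4 dx = 2500;  ∫_0^5 12*x^3 dx = 1875;  ∫_0^5 -3*x^2 dx = -125;
    ∫_0^5 -18*x dx = -225;  ∫_0^5 9 dx = 45.
  Sum: 2500 + 1875 − 125 − 225 + 45 = 4070.
  ∫_0^5 u'(x)^2 dx = ∫_0^5 (16*x^2 + 24*x + 9) dx. Term by term:
    ∫_0^5 16*x^2 dx = 2000/3;  ∫_0^5 24*x dx = 300;  ∫_0^5 9 dx = 45.
  Sum: 2000/3 + 300 + 45 = 3035/3.
Adding: ||u||_{H^1}^2 = 4070 + 3035/3 = 15245/3.


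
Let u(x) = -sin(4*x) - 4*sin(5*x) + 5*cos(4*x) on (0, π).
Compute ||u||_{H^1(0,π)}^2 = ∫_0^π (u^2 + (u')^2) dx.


||u||_{H^1(0,π)}^2 = -6800/9 + 429*π

u'(x) = -20*sin(4*x) - 4*cos(4*x) - 20*cos(5*x).
Expand u² and (u')² and integrate term by term on (0, π), using: for integers n ≥ 1, ∫_0^π sin²(nx) dx = ∫_0^π cos²(nx) dx = π/2; for n ≠ n', ∫_0^π sin(nx)sin(n'x) dx = ∫_0^π cos(nx)cos(n'x) dx = 0; and by product-to-sum, ∫_0^π sin(nx)cos(n'x) dx = ½∫_0^π [sin((n+n')x) + sin((n−n')x)] dx, which is 0 when n+n' is even and 2n/(n²−n'²) when n+n' is odd (it need not vanish on (0, π)).
  u² squared terms: (-1)²·∫sin(4x)² dx = 1·π/2 = π/2;  (-4)²·∫sin(5x)² dx = 16·π/2 = 8*π;  (5)²·∫cos(4x)² dx = 25·π/2 = 25*π/2.
  u² cross terms: 2·(-1)·(-4)·∫sin(4x)·sin(5x) dx = 8·(0) = 0;  2·(-1)·(5)·∫sin(4x)·cos(4x) dx = -10·(0) = 0;  2·(-4)·(5)·∫sin(5x)·cos(4x) dx = -40·(10/9) = -400/9.
  So ∫_0^π u² dx = π/2 + 8*π + 25*π/2 + 0 + 0 − 400/9 = -400/9 + 21*π.
  (u')² squared terms: (-20)²·∫cos(5x)² dx = 400·π/2 = 200*π;  (-20)²·∫sin(4x)² dx = 400·π/2 = 200*π;  (-4)²·∫cos(4x)² dx = 16·π/2 = 8*π.
  (u')² cross terms: 2·(-20)·(-20)·∫cos(5x)·sin(4x) dx = 800·(-8/9) = -6400/9;  2·(-20)·(-4)·∫cos(5x)·cos(4x) dx = 160·(0) = 0;  2·(-20)·(-4)·∫sin(4x)·cos(4x) dx = 160·(0) = 0.
  So ∫_0^π (u')² dx = 200*π + 200*π + 8*π − 6400/9 + 0 + 0 = -6400/9 + 408*π.
||u||_{H^1}^2 = (-400/9 + 21*π) + (-6400/9 + 408*π) = -6800/9 + 429*π.


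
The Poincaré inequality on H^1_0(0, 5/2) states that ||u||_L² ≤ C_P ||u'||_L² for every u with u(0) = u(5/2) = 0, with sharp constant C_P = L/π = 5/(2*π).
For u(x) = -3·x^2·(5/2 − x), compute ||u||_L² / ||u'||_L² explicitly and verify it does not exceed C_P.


||u||_L² / ||u'||_L² = 5*sqrt(14)/28 < C_P = 5/(2*π).

u(x) = -3·x^2·(5/2 − x), so u'(x) = 3*x*(3*x - 5).
u(x) = -3·x^2·(5/2 − x) vanishes at x = 0 and x = 5/2, so u ∈ H^1_0(0, 5/2). Differentiate via the product rule and integrate the resulting polynomials term by term.
  ∫_0^5/2 u² dx = ∫_0^5/2 (9*x^6 - 45*x^5 + 225*x^4/4) dx. Term by term:
    ∫_0^5/2 9*x^6 dx = 703125/896;  ∫_0^5/2 -45*x^5 dx = -234375/128;  ∫_0^5/2 225*x^4/4 dx = 140625/128.
  Sum: 703125/896 − 234375/128 + 140625/128 = 46875/896.
  ∫_0^5/2 (u')² dx = ∫_0^5/2 (81*x^4 - 270*x^3 + 225*x^2) dx. Term by term:
    ∫_0^5/2 81*x^4 dx = 50625/32;  ∫_0^5/2 -270*x^3 dx = -84375/32;  ∫_0^5/2 225*x^2 dx = 9375/8.
  Sum: 50625/32 − 84375/32 + 9375/8 = 1875/16.
∫_0^5/2 u² dx = 46875/896, so ||u||_L² = 125*sqrt(42)/112.
∫_0^5/2 (u')² dx = 1875/16, so ||u'||_L² = 25*sqrt(3)/4.
Ratio ||u||_L² / ||u'||_L² = 5*sqrt(14)/28.
Sharp Poincaré constant on H^1_0(0, 5/2) is C_P = L/π = 5/(2*π), achieved by sin(2*π/5·x).
A polynomial bump cannot attain the sharp Poincaré constant (only the first sine eigenfunction does), so the ratio is strictly less than C_P, consistent with ||u||_L² ≤ C_P ||u'||_L².


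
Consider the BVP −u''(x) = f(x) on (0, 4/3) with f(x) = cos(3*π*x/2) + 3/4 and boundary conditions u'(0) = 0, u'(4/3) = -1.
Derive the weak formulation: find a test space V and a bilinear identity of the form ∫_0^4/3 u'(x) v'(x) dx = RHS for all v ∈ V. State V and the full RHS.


V = H^1(0, 4/3) (v unrestricted at boundary; u is determined up to an additive constant); weak form: ∫_0^4/3 u'v' dx = ∫_0^4/3 (cos(3*π*x/2) + 3/4) v dx − v(4/3) for all v ∈ V.

Multiply both sides by a test function v and integrate from 0 to 4/3:
  ∫_0^4/3 −u''(x) v(x) dx = ∫_0^4/3 f(x) v(x) dx.
Integrate the LHS by parts once:
  ∫_0^4/3 −u'' v dx = −[u'(x) v(x)]_0^4/3 + ∫_0^4/3 u'(x) v'(x) dx.
Thus ∫_0^4/3 u'(x) v'(x) dx = ∫_0^4/3 f(x) v(x) dx + [u'(x) v(x)]_0^4/3.
Choose V so that boundary terms are either known or forced to vanish.
u has inhomogeneous Neumann u'(0) = 0, u'(4/3) = -1. [u' v]_0^4/3 = (-1)·v(4/3) − (0)·v(0) = − v(4/3). Take V = H^1(0, 4/3); boundary term becomes part of RHS.
Weak formulation: find u (satisfying any essential BC) such that ∫_0^4/3 u'(x) v'(x) dx = ∫_0^4/3 f v dx − v(4/3) for all v ∈ V (Neumann data are natural BCs: they enter the RHS as boundary terms).
Substituting f(x) = cos(3*π*x/2) + 3/4, the right-hand side is ∫_0^4/3 (cos(3*π*x/2) + 3/4) v dx − v(4/3).
Compatibility check (pure Neumann): taking v ≡ 1 ∈ V gives 0 = ∫_0^4/3 f dx + (-1) − (0), i.e. ∫_0^4/3 f dx must equal u'(0) − u'(4/3) = 1. Indeed ∫_0^4/3 (cos(3*π*x/2) + 3/4) dx = 1, so the data are compatible. The solution is then unique only up to an additive constant (fix it e.g. by requiring ∫_0^4/3 u dx = 0).


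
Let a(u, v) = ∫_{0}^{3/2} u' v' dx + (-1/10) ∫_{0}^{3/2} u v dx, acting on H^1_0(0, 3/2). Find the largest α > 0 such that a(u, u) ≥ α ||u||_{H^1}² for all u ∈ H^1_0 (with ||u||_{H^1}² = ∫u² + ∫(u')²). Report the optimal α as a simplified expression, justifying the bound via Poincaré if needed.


α = (-9 + 40*π^2)/(10*(9 + 4*π^2))

Coercivity of a(·,·) on H^1_0(0, 3/2) means a(u, u) ≥ α ||u||_{H^1}² for every u ∈ H^1_0.
The interval has length L = 3/2, and Poincaré/coercivity depend only on L. Here a(u, u) = ∫(u')² + (-1/10)·∫u².
Here c = -1/10 < 0 with |c| < (π/L)² = 4*π^2/9, so coercivity still holds. The condition a(u,u) ≥ α||u||_{H^1}² reads (1−α)∫(u')² ≥ (α−c)∫u². Any admissible α is ≤ 1 (rapidly oscillating u have ∫u²/∫(u')² → 0), and α = 1 would force 0 ≥ (1−c)∫u², impossible since c < 1; so 1−α > 0. By the sharp Poincaré inequality on H^1_0 of an interval of length L, ∫(u')² ≥ (π/L)²∫u² with equality for the first sine mode sin(π(x−x₀)/L) (x₀ the left endpoint), so the inequality holds for all u iff (1−α)(π/L)² ≥ α − c, i.e. α ≤ ((π/L)² + c)/((π/L)² + 1) = (1 + c(L/π)²)/(1 + (L/π)²). (Direct route, valid since c ≤ 0: Poincaré gives c∫u² ≥ c(L/π)²∫(u')², so a(u,u) ≥ (1 + c(L/π)²)∫(u')², while ||u||_{H^1}² ≤ (1 + (L/π)²)∫(u')²; dividing yields the same α.) With (π/L)² = 4*π^2/9 and c = -1/10, the largest admissible constant is α = ((π/L)² + c)/((π/L)² + 1).
Simplifying, α = (-9 + 40*π^2)/(10*(9 + 4*π^2)).


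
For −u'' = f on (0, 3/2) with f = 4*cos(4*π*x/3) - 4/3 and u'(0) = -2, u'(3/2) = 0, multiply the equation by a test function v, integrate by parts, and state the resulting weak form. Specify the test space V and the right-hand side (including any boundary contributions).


V = H^1(0, 3/2) (v unrestricted at boundary; u is determined up to an additive constant); weak form: ∫_0^3/2 u'v' dx = ∫_0^3/2 (4*cos(4*π*x/3) - 4/3) v dx + 2·v(0) for all v ∈ V.

Multiply both sides by a test function v and integrate from 0 to 3/2:
  ∫_0^3/2 −u''(x) v(x) dx = ∫_0^3/2 f(x) v(x) dx.
Integrate the LHS by parts once:
  ∫_0^3/2 −u'' v dx = −[u'(x) v(x)]_0^3/2 + ∫_0^3/2 u'(x) v'(x) dx.
Thus ∫_0^3/2 u'(x) v'(x) dx = ∫_0^3/2 f(x) v(x) dx + [u'(x) v(x)]_0^3/2.
Choose V so that boundary terms are either known or forced to vanish.
u has inhomogeneous Neumann u'(0) = -2, u'(3/2) = 0. [u' v]_0^3/2 = (0)·v(3/2) − (-2)·v(0) = 2·v(0). Take V = H^1(0, 3/2); boundary term becomes part of RHS.
Weak formulation: find u (satisfying any essential BC) such that ∫_0^3/2 u'(x) v'(x) dx = ∫_0^3/2 f v dx + 2·v(0) for all v ∈ V (Neumann data are natural BCs: they enter the RHS as boundary terms).
Substituting f(x) = 4*cos(4*π*x/3) - 4/3, the right-hand side is ∫_0^3/2 (4*cos(4*π*x/3) - 4/3) v dx + 2·v(0).
Compatibility check (pure Neumann): taking v ≡ 1 ∈ V gives 0 = ∫_0^3/2 f dx + (0) − (-2), i.e. ∫_0^3/2 f dx must equal u'(0) − u'(3/2) = -2. Indeed ∫_0^3/2 (4*cos(4*π*x/3) - 4/3) dx = -2, so the data are compatible. The solution is then unique only up to an additive constant (fix it e.g. by requiring ∫_0^3/2 u dx = 0).


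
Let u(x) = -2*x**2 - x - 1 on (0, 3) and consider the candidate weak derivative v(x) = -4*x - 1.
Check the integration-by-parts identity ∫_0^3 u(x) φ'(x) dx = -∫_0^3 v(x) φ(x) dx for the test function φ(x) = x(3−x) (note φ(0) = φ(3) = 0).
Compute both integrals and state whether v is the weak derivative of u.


LHS = 63/2, RHS = 63/2. Yes, v = u' weakly.

u(x) = -2*x**2 - x - 1, classical derivative u'(x) = -4*x - 1.
φ(x) = x(3−x), so φ'(x) = 3 - 2*x.
Note φ(0) = φ(3) = 0, so the boundary term u·φ vanishes.
LHS = ∫_0^3 u(x) φ'(x) dx = ∫_0^3 (4*x^3 - 4*x^2 - x - 3) dx. Term by term:
  ∫_0^3 4*x^3 dx = 81;  ∫_0^3 -4*x^2 dx = -36;  ∫_0^3 -x dx = -9/2;
  ∫_0^3 -3 dx = -9.
Sum: 81 − 36 − 9/2 − 9 = 63/2.
So LHS = 63/2.
∫_0^3 v(x) φ(x) dx = ∫_0^3 (4*x^3 - 11*x^2 - 3*x) dx. Term by term:
  ∫_0^3 4*x^3 dx = 81;  ∫_0^3 -11*x^2 dx = -99;  ∫_0^3 -3*x dx = -27/2.
Sum: 81 − 99 − 27/2 = -63/2.
So RHS = -∫_0^3 v(x) φ(x) dx = 63/2.
LHS = RHS, so the identity holds for this test φ.
Moreover u is smooth here and v(x) = u'(x) = -4*x - 1 pointwise, so the identity holds for every test function. Hence v is the weak derivative of u.


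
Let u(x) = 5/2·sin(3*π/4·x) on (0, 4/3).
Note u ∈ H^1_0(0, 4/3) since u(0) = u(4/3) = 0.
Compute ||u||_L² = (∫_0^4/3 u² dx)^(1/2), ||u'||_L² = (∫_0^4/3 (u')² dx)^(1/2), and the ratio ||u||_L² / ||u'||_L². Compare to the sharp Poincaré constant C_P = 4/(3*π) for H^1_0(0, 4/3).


||u||_L² / ||u'||_L² = 4/(3*π) = C_P.

u(x) = 5/2·sin(3*π/4·x), so u'(x) = 15*π*cos(3*π*x/4)/8.
Writing u(x) = A·sin(kπx/L) with A = 5/2 and k = 1, use ∫_0^L sin²(kπx/L) dx = L/2 and ∫_0^L cos²(kπx/L) dx = L/2.
u² = 25/4·sin²(3*π/4·x) and (u')² = 225*π^2/64·cos²(3*π/4·x), and each of sin², cos² integrates to L/2 = 2/3 over (0, 4/3).
∫_0^4/3 u² dx = 25/6, so ||u||_L² = 5*sqrt(6)/6.
∫_0^4/3 (u')² dx = 75*π^2/32, so ||u'||_L² = 5*sqrt(6)*π/8.
Ratio ||u||_L² / ||u'||_L² = 4/(3*π).
Sharp Poincaré constant on H^1_0(0, 4/3) is C_P = L/π = 4/(3*π), achieved by sin(3*π/4·x).
This is the k = 1 eigenfunction (up to amplitude), so the ratio equals the sharp Poincaré constant exactly.


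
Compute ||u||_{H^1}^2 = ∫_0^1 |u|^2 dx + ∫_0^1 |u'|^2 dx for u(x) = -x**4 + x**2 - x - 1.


||u||_{H^1}^2 = 301/90

The H^1 norm (squared) on an interval (0, L) is
  ||u||_{H^1}^2 = ∫_0^L u(x)^2 dx + ∫_0^L u'(x)^2 dx.
Compute u'(x) = -4*x**3 + 2*x - 1.
Then u(x)^2 = x**8 - 2*x**6 + 2*x**5 + 3*x**4 - 2*x**3 - x**2 + 2*x + 1 and u'(x)^2 = 16*x**6 - 16*x**4 + 8*x**3 + 4*x**2 - 4*x + 1.
Integrate each monomial from 0 to 1 using ∫_0^1 c·x^n dx = c·1^(n+1)/(n+1):
  ∫_0^1 u(x)^2 dx = ∫_0^1 (x^8 - 2*x^6 + 2*x^5 + 3*x^4 - 2*x^3 - x^2 + 2*x + 1) dx. Term by term:
    ∫_0^1 x^8 dx = 1/9;  ∫_0^1 -2*x^6 dx = -2/7;  ∫_0^1 2*x^5 dx = 1/3;
    ∫_0^1 3*x^4 dx = 3/5;  ∫_0^1 -2*x^3 dx = -1/2;  ∫_0^1 -x^2 dx = -1/3;
    ∫_0^1 2*x dx = 1;  ∫_0^1 1 dx = 1.
  Sum: 1/9 − 2/7 + 1/3 + 3/5 − 1/2 − 1/3 + 1 + 1 = 1213/630.
  ∫_0^1 u'(x)^2 dx = ∫_0^1 (16*x^6 - 16*x^4 + 8*x^3 + 4*x^2 - 4*x + 1) dx. Term by term:
    ∫_0^1 16*x^6 dx = 16/7;  ∫_0^1 -16*x^4 dx = -16/5;  ∫_0^1 8*x^3 dx = 2;
    ∫_0^1 4*x^2 dx = 4/3;  ∫_0^1 -4*x dx = -2;  ∫_0^1 1 dx = 1.
  Sum: 16/7 − 16/5 + 2 + 4/3 − 2 + 1 = 149/105.
Adding: ||u||_{H^1}^2 = 1213/630 + 149/105 = 301/90.


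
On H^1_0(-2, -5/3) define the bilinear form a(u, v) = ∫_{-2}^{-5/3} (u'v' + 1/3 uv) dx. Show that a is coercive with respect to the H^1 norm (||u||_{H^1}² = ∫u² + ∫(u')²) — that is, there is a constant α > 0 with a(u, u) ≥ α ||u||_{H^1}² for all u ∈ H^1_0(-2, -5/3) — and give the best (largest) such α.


α = (1 + 27*π^2)/(3*(1 + 9*π^2))

Coercivity of a(·,·) on H^1_0(-2, -5/3) means a(u, u) ≥ α ||u||_{H^1}² for every u ∈ H^1_0.
The interval has length L = 1/3, and Poincaré/coercivity depend only on L. Here a(u, u) = ∫(u')² + (1/3)·∫u².
Here 0 < c = 1/3 < 1. The condition a(u,u) ≥ α||u||_{H^1}² reads (1−α)∫(u')² ≥ (α−c)∫u². Any admissible α is ≤ 1 (rapidly oscillating u have ∫u²/∫(u')² → 0), and α = 1 would force 0 ≥ (1−c)∫u², impossible since c < 1; so 1−α > 0. By the sharp Poincaré inequality on H^1_0 of an interval of length L, ∫(u')² ≥ (π/L)²∫u² with equality for the first sine mode sin(π(x−x₀)/L) (x₀ the left endpoint), so the inequality holds for all u iff (1−α)(π/L)² ≥ α − c, i.e. α ≤ ((π/L)² + c)/((π/L)² + 1) = (1 + c(L/π)²)/(1 + (L/π)²). With (π/L)² = 9*π^2 and c = 1/3, the largest admissible constant is α = ((π/L)² + c)/((π/L)² + 1).
Simplifying, α = (1 + 27*π^2)/(3*(1 + 9*π^2)).


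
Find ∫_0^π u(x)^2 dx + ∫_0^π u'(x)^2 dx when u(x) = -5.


||u||_{H^1(0,π)}^2 = 25*π

u'(x) = 0.
Expand u² and (u')² and integrate term by term on (0, π), using: for integers n ≥ 1, ∫_0^π sin²(nx) dx = ∫_0^π cos²(nx) dx = π/2; for n ≠ n', ∫_0^π sin(nx)sin(n'x) dx = ∫_0^π cos(nx)cos(n'x) dx = 0; and by product-to-sum, ∫_0^π sin(nx)cos(n'x) dx = ½∫_0^π [sin((n+n')x) + sin((n−n')x)] dx, which is 0 when n+n' is even and 2n/(n²−n'²) when n+n' is odd (it need not vanish on (0, π)). For the constant mode: ∫_0^π 1 dx = π, ∫_0^π cos(nx) dx = 0, ∫_0^π sin(nx) dx = (1−(−1)^n)/n.
  u² squared terms: (-5)²·∫1 dx = 25·π = 25*π.
  So ∫_0^π u² dx = 25*π.
  u' ≡ 0, so ∫_0^π (u')² dx = 0.
||u||_{H^1}^2 = (25*π) + (0) = 25*π.


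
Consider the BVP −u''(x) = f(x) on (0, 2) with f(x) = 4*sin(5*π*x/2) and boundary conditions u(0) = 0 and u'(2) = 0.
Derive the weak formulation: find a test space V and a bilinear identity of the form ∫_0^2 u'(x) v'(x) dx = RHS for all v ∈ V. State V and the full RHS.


V = {v ∈ H^1(0, 2) : v(0) = 0} (test functions vanish at x = 0 where u is specified); weak form: ∫_0^2 u'v' dx = ∫_0^2 (4*sin(5*π*x/2)) v dx for all v ∈ V.

Multiply both sides by a test function v and integrate from 0 to 2:
  ∫_0^2 −u''(x) v(x) dx = ∫_0^2 f(x) v(x) dx.
Integrate the LHS by parts once:
  ∫_0^2 −u'' v dx = −[u'(x) v(x)]_0^2 + ∫_0^2 u'(x) v'(x) dx.
Thus ∫_0^2 u'(x) v'(x) dx = ∫_0^2 f(x) v(x) dx + [u'(x) v(x)]_0^2.
Choose V so that boundary terms are either known or forced to vanish.
Mixed BC: u(0) = 0 (Dirichlet) and u'(2) = 0 (Neumann). Define V = {v ∈ H^1(0, 2) : v(0) = 0}. Then [u' v]_0^2 = u'(2)·v(2) − u'(0)·0 = 0.
Weak formulation: find u (satisfying any essential BC) such that ∫_0^2 u'(x) v'(x) dx = ∫_0^2 f v dx for all v ∈ V (Dirichlet at 0 absorbed into V; the Neumann datum at x = 2 is zero, so no boundary term remains).
Substituting f(x) = 4*sin(5*π*x/2), the right-hand side is ∫_0^2 (4*sin(5*π*x/2)) v dx.
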